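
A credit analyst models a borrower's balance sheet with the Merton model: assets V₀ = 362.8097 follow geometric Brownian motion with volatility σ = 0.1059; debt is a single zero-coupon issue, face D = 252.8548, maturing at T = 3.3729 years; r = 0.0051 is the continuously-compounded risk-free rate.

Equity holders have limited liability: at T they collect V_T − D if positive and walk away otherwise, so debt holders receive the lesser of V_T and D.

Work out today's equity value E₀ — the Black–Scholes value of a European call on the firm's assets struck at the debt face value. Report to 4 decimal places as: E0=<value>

Equity is a call on the firm's assets struck at D = 252.8548:
d₁ = [ln(V₀/D) + (r + σ²/2)T] / (σ√T)
   = [ln(362.8097/252.8548) + (0.0051 + 0.5·0.1059²)·3.3729] / (0.1059·√3.3729)
   = [0.361063 + 0.036115] / 0.194490 = 2.042150
d₂ = d₁ − σ√T = 2.042150 − 0.194490 = 1.847659
N(d₁) = 0.979432,  N(d₂) = 0.967674,  e^(−rT) = 0.982945
E₀ = V₀·N(d₁) − D·e^(−rT)·N(d₂)
   = 362.8097·0.979432 − 252.8548·0.982945·0.967674 = 114.839200

E0=114.8392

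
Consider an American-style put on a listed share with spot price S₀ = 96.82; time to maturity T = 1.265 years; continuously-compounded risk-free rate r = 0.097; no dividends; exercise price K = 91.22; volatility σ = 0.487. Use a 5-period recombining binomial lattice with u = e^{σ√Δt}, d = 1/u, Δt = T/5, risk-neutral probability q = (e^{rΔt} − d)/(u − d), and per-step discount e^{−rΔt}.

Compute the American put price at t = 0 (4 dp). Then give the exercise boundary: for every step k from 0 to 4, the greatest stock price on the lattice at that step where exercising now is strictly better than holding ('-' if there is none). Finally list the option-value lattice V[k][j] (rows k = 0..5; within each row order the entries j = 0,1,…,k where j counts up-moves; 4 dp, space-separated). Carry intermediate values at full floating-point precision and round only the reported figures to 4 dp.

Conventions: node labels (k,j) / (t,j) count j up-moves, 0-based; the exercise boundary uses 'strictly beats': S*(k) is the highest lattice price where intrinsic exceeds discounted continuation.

Δt=0.25300, u=1.27757, d=0.78274, q=0.48927, disc=e^(-rΔt)=0.97576
k=5 terminal: V=max(K-S,0) → 62.7722 44.7882 15.4353 0.0000 0.0000 0.0000
k=4: j=0 S=36.3439 intr=54.8761 cont=52.6647 V=54.8761[EX]; j=1 S=59.3196 intr=31.9004 cont=29.6890 V=31.9004[EX]; j=2 S=96.8200 intr=0.0000 cont=7.6921 V=7.6921[hold]; j=3 S=158.0272 intr=0.0000 cont=0.0000 V=0.0000[hold]; j=4 S=257.9279 intr=0.0000 cont=0.0000 V=0.0000[hold]  S*(4)=59.3196
k=3: j=0 S=46.4318 intr=44.7882 cont=42.5769 V=44.7882[EX]; j=1 S=75.7847 intr=15.4353 cont=19.5697 V=19.5697[hold]; j=2 S=123.6939 intr=0.0000 cont=3.8333 V=3.8333[hold]; j=3 S=201.8901 intr=0.0000 cont=0.0000 V=0.0000[hold]  S*(3)=46.4318
k=2: j=0 S=59.3196 intr=31.9004 cont=31.6628 V=31.9004[EX]; j=1 S=96.8200 intr=0.0000 cont=11.5825 V=11.5825[hold]; j=2 S=158.0272 intr=0.0000 cont=1.9103 V=1.9103[hold]  S*(2)=59.3196
k=1: j=0 S=75.7847 intr=15.4353 cont=21.4270 V=21.4270[hold]; j=1 S=123.6939 intr=0.0000 cont=6.6841 V=6.6841[hold]  S*(1)=-
k=0: j=0 S=96.8200 intr=0.0000 cont=13.8691 V=13.8691[hold]  S*(0)=-

price = 13.8691
boundary = - - 59.3196 46.4318 59.3196
tree:
13.8691
21.4270 6.6841
31.9004 11.5825 1.9103
44.7882 19.5697 3.8333 0.0000
54.8761 31.9004 7.6921 0.0000 0.0000
62.7722 44.7882 15.4353 0.0000 0.0000 0.0000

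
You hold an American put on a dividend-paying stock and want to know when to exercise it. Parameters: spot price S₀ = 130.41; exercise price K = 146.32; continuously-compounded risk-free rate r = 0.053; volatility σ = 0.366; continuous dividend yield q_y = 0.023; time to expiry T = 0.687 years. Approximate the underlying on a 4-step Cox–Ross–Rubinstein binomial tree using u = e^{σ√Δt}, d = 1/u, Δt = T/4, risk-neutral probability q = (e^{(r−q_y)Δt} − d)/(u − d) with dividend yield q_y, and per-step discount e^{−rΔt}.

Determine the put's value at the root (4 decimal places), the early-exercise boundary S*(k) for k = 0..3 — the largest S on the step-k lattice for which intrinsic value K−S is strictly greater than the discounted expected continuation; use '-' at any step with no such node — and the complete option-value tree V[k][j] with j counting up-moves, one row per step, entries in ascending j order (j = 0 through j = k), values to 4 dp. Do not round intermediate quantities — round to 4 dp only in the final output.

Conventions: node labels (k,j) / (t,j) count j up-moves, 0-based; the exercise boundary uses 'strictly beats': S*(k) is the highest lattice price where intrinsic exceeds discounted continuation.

price = 24.8649
boundary = - - 96.2860 112.0565
tree:
24.8649
36.0736 13.1537
50.0340 21.5845 4.2388
63.5850 34.2635 8.2122 0.0000
75.2289 50.0340 15.9100 0.0000 0.0000

Δt=0.17175, u=1.16379, d=0.85926, q=0.47912, disc=e^(-rΔt)=0.99094
k=4 terminal: V=max(K-S,0) → 75.2289 50.0340 15.9100 0.0000 0.0000
k=3: j=0 S=82.7350 intr=63.5850 cont=62.5854 V=63.5850[EX]; j=1 S=112.0565 intr=34.2635 cont=33.3794 V=34.2635[EX]; j=2 S=151.7696 intr=0.0000 cont=8.2122 V=8.2122[hold]; j=3 S=205.5572 intr=0.0000 cont=0.0000 V=0.0000[hold]  S*(3)=112.0565
k=2: j=0 S=96.2860 intr=50.0340 cont=49.0878 V=50.0340[EX]; j=1 S=130.4100 intr=15.9100 cont=21.5845 V=21.5845[hold]; j=2 S=176.6277 intr=0.0000 cont=4.2388 V=4.2388[hold]  S*(2)=96.2860
k=1: j=0 S=112.0565 intr=34.2635 cont=36.0736 V=36.0736[hold]; j=1 S=151.7696 intr=0.0000 cont=13.1537 V=13.1537[hold]  S*(1)=-
k=0: j=0 S=130.4100 intr=15.9100 cont=24.8649 V=24.8649[hold]  S*(0)=-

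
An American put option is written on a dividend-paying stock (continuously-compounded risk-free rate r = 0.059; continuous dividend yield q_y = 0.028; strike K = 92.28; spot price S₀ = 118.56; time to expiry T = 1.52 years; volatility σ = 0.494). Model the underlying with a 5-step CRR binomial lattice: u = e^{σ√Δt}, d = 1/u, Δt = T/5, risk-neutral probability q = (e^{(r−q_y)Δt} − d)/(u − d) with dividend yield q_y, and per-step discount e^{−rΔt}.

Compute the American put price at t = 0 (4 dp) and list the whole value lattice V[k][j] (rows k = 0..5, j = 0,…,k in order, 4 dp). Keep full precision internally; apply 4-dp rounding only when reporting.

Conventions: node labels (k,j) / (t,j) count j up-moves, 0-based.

price = 11.6018
tree:
11.6018
18.0806 4.1342
27.4048 7.3890 0.3143
39.9117 13.1905 0.5813 0.0000
52.3979 23.5165 1.0751 0.0000 0.0000
61.9070 39.9117 1.9882 0.0000 0.0000 0.0000

params: Δt=0.30400 u=1.31308 d=0.76157 q=0.44949 e^(-rΔt)=0.98222
t_5 payoffs: 61.9070 39.9117 1.9882 0.0000 0.0000 0.0000
k=4: node(4,0) S=39.8821 payoff=52.3979 vs cont=51.0955 → 52.3979 [stop]  node(4,1) S=68.7635 payoff=23.5165 vs cont=22.4589 → 23.5165 [stop]  node(4,2) S=118.5600 payoff=0.0000 vs cont=1.0751 → 1.0751 [wait]  node(4,3) S=204.4176 payoff=0.0000 vs cont=0.0000 → 0.0000 [wait]  node(4,4) S=352.4506 payoff=0.0000 vs cont=0.0000 → 0.0000 [wait]
k=3: node(3,0) S=52.3683 payoff=39.9117 vs cont=38.7152 → 39.9117 [stop]  node(3,1) S=90.2918 payoff=1.9882 vs cont=13.1905 → 13.1905 [wait]  node(3,2) S=155.6783 payoff=0.0000 vs cont=0.5813 → 0.5813 [wait]  node(3,3) S=268.4159 payoff=0.0000 vs cont=0.0000 → 0.0000 [wait]
k=2: node(2,0) S=68.7635 payoff=23.5165 vs cont=27.4048 → 27.4048 [wait]  node(2,1) S=118.5600 payoff=0.0000 vs cont=7.3890 → 7.3890 [wait]  node(2,2) S=204.4176 payoff=0.0000 vs cont=0.3143 → 0.3143 [wait]
k=1: node(1,0) S=90.2918 payoff=1.9882 vs cont=18.0806 → 18.0806 [wait]  node(1,1) S=155.6783 payoff=0.0000 vs cont=4.1342 → 4.1342 [wait]
k=0: node(0,0) S=118.5600 payoff=0.0000 vs cont=11.6018 → 11.6018 [wait]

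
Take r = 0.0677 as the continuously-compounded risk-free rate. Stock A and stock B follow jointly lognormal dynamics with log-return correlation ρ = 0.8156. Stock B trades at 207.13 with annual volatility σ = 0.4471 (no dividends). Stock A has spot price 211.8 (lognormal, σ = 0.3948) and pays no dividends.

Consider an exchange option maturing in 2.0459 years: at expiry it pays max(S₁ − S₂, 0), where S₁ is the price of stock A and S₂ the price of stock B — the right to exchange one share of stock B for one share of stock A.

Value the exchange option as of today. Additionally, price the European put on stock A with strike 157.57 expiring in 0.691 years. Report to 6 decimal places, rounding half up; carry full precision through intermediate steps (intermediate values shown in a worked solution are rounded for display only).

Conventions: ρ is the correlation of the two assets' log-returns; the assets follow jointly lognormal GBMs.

exchange price = 33.341302
price(stock A put K=157.57) = 4.447409

σ_eff = √(σ₁² + σ₂² − 2ρσ₁σ₂) = √(0.3948² + 0.4471² − 2·0.8156·0.3948·0.4471) = 0.260450
d₁ = (ln(S₁/S₂) + (q₂ − q₁ + σ_eff²/2)T) / (σ_eff√T) = (ln(211.8/207.13) + (0.0 − 0.0 + 0.033917)·2.0459) / 0.372534 = 0.246116
d₂ = d₁ − σ_eff√T = 0.246116 − 0.372534 = -0.126418
N(d₁) = 0.597204,  N(d₂) = 0.449701
V = S₁·e^{−q₁T}·N(d₁) − S₂·e^{−q₂T}·N(d₂) = 126.487771 − 93.146469 = 33.341302
[vanilla: stock A put K=157.57]
σ√T = 0.3948·√0.691 = 0.328183
d₁ = (ln(S/K) + (r+σ²/2)T) / (σ√T) = (ln(211.8/157.57) + (0.0677+0.3948²/2)·0.691) / 0.328183 = (0.295773 + 0.100633) / 0.328183 = 1.207879
d₂ = d₁ − σ√T = 1.207879 − 0.328183 = 0.879696
e^{−rT} = 0.954297
N(−d₁) = 0.113547,  N(−d₂) = 0.189512
price = K·e^{−rT}·N(−d₂) − S·N(−d₁) = 28.496649 − 24.049239 = 4.447409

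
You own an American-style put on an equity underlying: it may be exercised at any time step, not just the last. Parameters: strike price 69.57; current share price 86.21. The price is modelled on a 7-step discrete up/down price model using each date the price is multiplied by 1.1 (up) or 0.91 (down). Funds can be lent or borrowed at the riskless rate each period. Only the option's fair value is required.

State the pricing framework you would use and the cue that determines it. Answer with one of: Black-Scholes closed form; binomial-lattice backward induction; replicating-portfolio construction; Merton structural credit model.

Key observation: the put (strike 69.57 on spot 86.21) is American-style on a 7-step discrete price model, so the early-exercise decision at every node requires stepwise backward valuation — a closed form cannot price the exercise right.

framework: binomial-lattice backward induction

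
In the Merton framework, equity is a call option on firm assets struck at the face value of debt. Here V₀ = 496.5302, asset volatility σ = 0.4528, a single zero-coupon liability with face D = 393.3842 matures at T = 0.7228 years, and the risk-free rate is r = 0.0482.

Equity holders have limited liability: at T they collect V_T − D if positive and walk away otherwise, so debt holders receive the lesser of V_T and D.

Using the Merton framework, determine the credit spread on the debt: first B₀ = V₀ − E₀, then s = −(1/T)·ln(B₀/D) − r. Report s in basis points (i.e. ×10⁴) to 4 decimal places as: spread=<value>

spread=896.0683

Work the structural quantities from V₀ = 496.5302 against face 393.3842:
d₁ = [ln(V₀/D) + (r + σ²/2)T] / (σ√T)
   = [ln(496.5302/393.3842) + (0.0482 + 0.5·0.4528²)·0.7228] / (0.4528·√0.7228)
   = [0.232858 + 0.108936] / 0.384960 = 0.887868
d₂ = d₁ − σ√T = 0.887868 − 0.384960 = 0.502908
N(d₁) = 0.812694,  N(d₂) = 0.692486,  e^(−rT) = 0.965761
E₀ = V₀·N(d₁) − D·e^(−rT)·N(d₂)
   = 496.5302·0.812694 − 393.3842·0.965761·0.692486 = 140.441460
B₀ = V₀ − E₀ = 496.5302 − 140.441460 = 356.088740
spread = −(1/T)·ln(B₀/D) − r = −(1/0.7228)·ln(356.088740/393.3842) − 0.0482 = 0.08960683
in basis points: 0.08960683 × 10⁴ = 896.0683 bp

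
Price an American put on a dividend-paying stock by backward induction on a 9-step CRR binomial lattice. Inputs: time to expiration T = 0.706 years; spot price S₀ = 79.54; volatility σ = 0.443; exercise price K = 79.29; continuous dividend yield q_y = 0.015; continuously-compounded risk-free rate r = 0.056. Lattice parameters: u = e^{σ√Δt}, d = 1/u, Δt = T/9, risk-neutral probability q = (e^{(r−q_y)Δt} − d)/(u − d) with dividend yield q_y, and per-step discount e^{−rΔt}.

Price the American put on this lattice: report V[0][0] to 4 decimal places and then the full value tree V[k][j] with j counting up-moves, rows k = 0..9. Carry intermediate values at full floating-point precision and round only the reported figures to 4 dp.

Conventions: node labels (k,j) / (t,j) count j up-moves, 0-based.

price = 10.7936
tree:
10.7936
14.6793 6.7158
19.4112 9.7274 3.5402
24.8870 13.7030 5.5432 1.4196
30.8677 18.6862 8.4721 2.4458 0.3296
36.5180 24.5376 12.5676 4.1475 0.6391 0.0000
41.5089 30.8677 17.9579 6.8888 1.2391 0.0000 0.0000
45.9174 36.5180 24.4711 11.1214 2.4024 0.0000 0.0000 0.0000
49.8116 41.5089 30.8677 17.2295 4.6580 0.0000 0.0000 0.0000 0.0000
53.2513 45.9174 36.5180 24.4711 9.0312 0.0000 0.0000 0.0000 0.0000 0.0000

params: Δt=0.07844 u=1.13210 d=0.88331 q=0.48197 e^(-rΔt)=0.99562
t_9 payoffs: 53.2513 45.9174 36.5180 24.4711 9.0312 0.0000 0.0000 0.0000 0.0000 0.0000
k=8: node(8,0) S=29.4784 payoff=49.8116 vs cont=49.4987 → 49.8116 [stop]  node(8,1) S=37.7811 payoff=41.5089 vs cont=41.2058 → 41.5089 [stop]  node(8,2) S=48.4223 payoff=30.8677 vs cont=30.5771 → 30.8677 [stop]  node(8,3) S=62.0605 payoff=17.2295 vs cont=16.9549 → 17.2295 [stop]  node(8,4) S=79.5400 payoff=0.0000 vs cont=4.6580 → 4.6580 [wait]  node(8,5) S=101.9426 payoff=0.0000 vs cont=0.0000 → 0.0000 [wait]  node(8,6) S=130.6551 payoff=0.0000 vs cont=0.0000 → 0.0000 [wait]  node(8,7) S=167.4544 payoff=0.0000 vs cont=0.0000 → 0.0000 [wait]  node(8,8) S=214.6183 payoff=0.0000 vs cont=0.0000 → 0.0000 [wait]
k=7: node(7,0) S=33.3726 payoff=45.9174 vs cont=45.6091 → 45.9174 [stop]  node(7,1) S=42.7720 payoff=36.5180 vs cont=36.2207 → 36.5180 [stop]  node(7,2) S=54.8189 payoff=24.4711 vs cont=24.1880 → 24.4711 [stop]  node(7,3) S=70.2588 payoff=9.0312 vs cont=11.1214 → 11.1214 [wait]  node(7,4) S=90.0473 payoff=0.0000 vs cont=2.4024 → 2.4024 [wait]  node(7,5) S=115.4094 payoff=0.0000 vs cont=0.0000 → 0.0000 [wait]  node(7,6) S=147.9147 payoff=0.0000 vs cont=0.0000 → 0.0000 [wait]  node(7,7) S=189.5753 payoff=0.0000 vs cont=0.0000 → 0.0000 [wait]
k=6: node(6,0) S=37.7811 payoff=41.5089 vs cont=41.2058 → 41.5089 [stop]  node(6,1) S=48.4223 payoff=30.8677 vs cont=30.5771 → 30.8677 [stop]  node(6,2) S=62.0605 payoff=17.2295 vs cont=17.9579 → 17.9579 [wait]  node(6,3) S=79.5400 payoff=0.0000 vs cont=6.8888 → 6.8888 [wait]  node(6,4) S=101.9426 payoff=0.0000 vs cont=1.2391 → 1.2391 [wait]  node(6,5) S=130.6551 payoff=0.0000 vs cont=0.0000 → 0.0000 [wait]  node(6,6) S=167.4544 payoff=0.0000 vs cont=0.0000 → 0.0000 [wait]
k=5: node(5,0) S=42.7720 payoff=36.5180 vs cont=36.2207 → 36.5180 [stop]  node(5,1) S=54.8189 payoff=24.4711 vs cont=24.5376 → 24.5376 [wait]  node(5,2) S=70.2588 payoff=9.0312 vs cont=12.5676 → 12.5676 [wait]  node(5,3) S=90.0473 payoff=0.0000 vs cont=4.1475 → 4.1475 [wait]  node(5,4) S=115.4094 payoff=0.0000 vs cont=0.6391 → 0.6391 [wait]  node(5,5) S=147.9147 payoff=0.0000 vs cont=0.0000 → 0.0000 [wait]
k=4: node(4,0) S=48.4223 payoff=30.8677 vs cont=30.6090 → 30.8677 [stop]  node(4,1) S=62.0605 payoff=17.2295 vs cont=18.6862 → 18.6862 [wait]  node(4,2) S=79.5400 payoff=0.0000 vs cont=8.4721 → 8.4721 [wait]  node(4,3) S=101.9426 payoff=0.0000 vs cont=2.4458 → 2.4458 [wait]  node(4,4) S=130.6551 payoff=0.0000 vs cont=0.3296 → 0.3296 [wait]
k=3: node(3,0) S=54.8189 payoff=24.4711 vs cont=24.8870 → 24.8870 [wait]  node(3,1) S=70.2588 payoff=9.0312 vs cont=13.7030 → 13.7030 [wait]  node(3,2) S=90.0473 payoff=0.0000 vs cont=5.5432 → 5.5432 [wait]  node(3,3) S=115.4094 payoff=0.0000 vs cont=1.4196 → 1.4196 [wait]
k=2: node(2,0) S=62.0605 payoff=17.2295 vs cont=19.4112 → 19.4112 [wait]  node(2,1) S=79.5400 payoff=0.0000 vs cont=9.7274 → 9.7274 [wait]  node(2,2) S=101.9426 payoff=0.0000 vs cont=3.5402 → 3.5402 [wait]
k=1: node(1,0) S=70.2588 payoff=9.0312 vs cont=14.6793 → 14.6793 [wait]  node(1,1) S=90.0473 payoff=0.0000 vs cont=6.7158 → 6.7158 [wait]
k=0: node(0,0) S=79.5400 payoff=0.0000 vs cont=10.7936 → 10.7936 [wait]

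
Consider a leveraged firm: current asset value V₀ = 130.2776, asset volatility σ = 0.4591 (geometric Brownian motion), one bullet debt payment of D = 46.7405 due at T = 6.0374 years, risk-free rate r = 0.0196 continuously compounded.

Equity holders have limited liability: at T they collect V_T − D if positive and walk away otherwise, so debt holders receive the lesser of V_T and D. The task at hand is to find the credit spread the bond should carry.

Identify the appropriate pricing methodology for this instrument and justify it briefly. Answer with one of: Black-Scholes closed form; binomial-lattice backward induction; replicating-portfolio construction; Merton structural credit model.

Key observation: assets follow a GBM and default happens iff V_T < 46.7405; valuing claims on that split (equity as a call, risky debt as the residual) is the structural model's definition.

framework: Merton structural credit model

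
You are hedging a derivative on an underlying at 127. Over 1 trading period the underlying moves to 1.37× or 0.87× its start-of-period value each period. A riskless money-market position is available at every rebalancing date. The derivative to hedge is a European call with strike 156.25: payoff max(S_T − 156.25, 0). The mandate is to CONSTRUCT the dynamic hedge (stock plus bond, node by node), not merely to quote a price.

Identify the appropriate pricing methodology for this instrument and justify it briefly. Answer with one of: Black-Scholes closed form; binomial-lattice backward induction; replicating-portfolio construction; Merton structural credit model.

Key observation: the task asks for the hedge itself — share and bond holdings at every node of the 1-period tree on spot 127 with factors 1.37/0.87 — which is exactly what the replicating-portfolio construction produces.

framework: replicating-portfolio construction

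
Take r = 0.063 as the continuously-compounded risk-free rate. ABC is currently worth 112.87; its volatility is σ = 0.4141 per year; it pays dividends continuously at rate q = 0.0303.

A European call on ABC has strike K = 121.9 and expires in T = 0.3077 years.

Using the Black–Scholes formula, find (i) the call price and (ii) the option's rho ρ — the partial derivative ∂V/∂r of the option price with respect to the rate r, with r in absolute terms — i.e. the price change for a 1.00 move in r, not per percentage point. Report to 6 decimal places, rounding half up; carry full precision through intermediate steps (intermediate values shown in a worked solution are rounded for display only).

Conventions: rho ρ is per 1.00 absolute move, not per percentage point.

σ√T = 0.4141·√0.3077 = 0.229704
d₁ = (ln(S/K) + (r−q+σ²/2)T) / (σ√T) = (ln(112.87/121.9) + (0.063−0.0303+0.4141²/2)·0.3077) / 0.229704 = (-0.076964 + 0.036444) / 0.229704 = -0.176403
d₂ = d₁ − σ√T = -0.176403 − 0.229704 = -0.406107
e^{−rT} = 0.980802
e^{−qT} = 0.990720
N(d₁) = 0.429989,  N(d₂) = 0.342332
Call price V = S·e^{−qT}·N(d₁) − K·e^{−rT}·N(d₂) = 48.082437 − 40.929104 = 7.153333
ρ = K·T·e^{−rT}·N(d₂) = 12.593885

price = 7.153333
ρ = 12.593885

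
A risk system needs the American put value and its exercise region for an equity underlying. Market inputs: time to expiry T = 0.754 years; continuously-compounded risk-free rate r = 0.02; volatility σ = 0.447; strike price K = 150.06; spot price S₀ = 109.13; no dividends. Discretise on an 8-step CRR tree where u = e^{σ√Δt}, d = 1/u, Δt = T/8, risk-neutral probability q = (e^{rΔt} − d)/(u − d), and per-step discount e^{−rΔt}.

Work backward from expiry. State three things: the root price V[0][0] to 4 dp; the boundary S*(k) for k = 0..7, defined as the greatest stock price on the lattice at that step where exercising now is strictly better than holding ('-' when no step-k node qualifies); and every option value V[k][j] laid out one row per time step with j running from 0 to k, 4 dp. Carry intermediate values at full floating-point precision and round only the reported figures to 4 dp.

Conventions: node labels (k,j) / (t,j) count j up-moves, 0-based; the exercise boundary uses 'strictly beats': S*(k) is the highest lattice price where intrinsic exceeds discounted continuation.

Δt=0.09425, u=1.14709, d=0.87177, q=0.47260, disc=e^(-rΔt)=0.99812
k=8 terminal: V=max(K-S,0) → 113.6551 102.1578 87.0294 67.1231 40.9300 6.4646 0.0000 0.0000 0.0000
k=7: j=0 S=41.7597 intr=108.3003 cont=108.0177 V=108.3003[EX]; j=1 S=54.9482 intr=95.1118 cont=94.8292 V=95.1118[EX]; j=2 S=72.3019 intr=77.7581 cont=77.4755 V=77.7581[EX]; j=3 S=95.1363 intr=54.9237 cont=54.6412 V=54.9237[EX]; j=4 S=125.1821 intr=24.8779 cont=24.5953 V=24.8779[EX]; j=5 S=164.7170 intr=0.0000 cont=3.4030 V=3.4030[hold]; j=6 S=216.7378 intr=0.0000 cont=0.0000 V=0.0000[hold]; j=7 S=285.1878 intr=0.0000 cont=0.0000 V=0.0000[hold]  S*(7)=125.1821
k=6: j=0 S=47.9022 intr=102.1578 cont=101.8752 V=102.1578[EX]; j=1 S=63.0306 intr=87.0294 cont=86.7468 V=87.0294[EX]; j=2 S=82.9369 intr=67.1231 cont=66.8405 V=67.1231[EX]; j=3 S=109.1300 intr=40.9300 cont=40.6474 V=40.9300[EX]; j=4 S=143.5954 intr=6.4646 cont=14.7012 V=14.7012[hold]; j=5 S=188.9455 intr=0.0000 cont=1.7914 V=1.7914[hold]; j=6 S=248.6182 intr=0.0000 cont=0.0000 V=0.0000[hold]  S*(6)=109.1300
k=5: j=0 S=54.9482 intr=95.1118 cont=94.8292 V=95.1118[EX]; j=1 S=72.3019 intr=77.7581 cont=77.4755 V=77.7581[EX]; j=2 S=95.1363 intr=54.9237 cont=54.6412 V=54.9237[EX]; j=3 S=125.1821 intr=24.8779 cont=28.4805 V=28.4805[hold]; j=4 S=164.7170 intr=0.0000 cont=8.5838 V=8.5838[hold]; j=5 S=216.7378 intr=0.0000 cont=0.9430 V=0.9430[hold]  S*(5)=95.1363
k=4: j=0 S=63.0306 intr=87.0294 cont=86.7468 V=87.0294[EX]; j=1 S=82.9369 intr=67.1231 cont=66.8405 V=67.1231[EX]; j=2 S=109.1300 intr=40.9300 cont=42.3468 V=42.3468[hold]; j=3 S=143.5954 intr=6.4646 cont=19.0414 V=19.0414[hold]; j=4 S=188.9455 intr=0.0000 cont=4.9634 V=4.9634[hold]  S*(4)=82.9369
k=3: j=0 S=72.3019 intr=77.7581 cont=77.4755 V=77.7581[EX]; j=1 S=95.1363 intr=54.9237 cont=55.3095 V=55.3095[hold]; j=2 S=125.1821 intr=24.8779 cont=31.2737 V=31.2737[hold]; j=3 S=164.7170 intr=0.0000 cont=12.3648 V=12.3648[hold]  S*(3)=72.3019
k=2: j=0 S=82.9369 intr=67.1231 cont=67.0224 V=67.1231[EX]; j=1 S=109.1300 intr=40.9300 cont=43.8674 V=43.8674[hold]; j=2 S=143.5954 intr=6.4646 cont=22.2953 V=22.2953[hold]  S*(2)=82.9369
k=1: j=0 S=95.1363 intr=54.9237 cont=56.0268 V=56.0268[hold]; j=1 S=125.1821 intr=24.8779 cont=33.6090 V=33.6090[hold]  S*(1)=-
k=0: j=0 S=109.1300 intr=40.9300 cont=45.3466 V=45.3466[hold]  S*(0)=-

price = 45.3466
boundary = - - 82.9369 72.3019 82.9369 95.1363 109.1300 125.1821
tree:
45.3466
56.0268 33.6090
67.1231 43.8674 22.2953
77.7581 55.3095 31.2737 12.3648
87.0294 67.1231 42.3468 19.0414 4.9634
95.1118 77.7581 54.9237 28.4805 8.5838 0.9430
102.1578 87.0294 67.1231 40.9300 14.7012 1.7914 0.0000
108.3003 95.1118 77.7581 54.9237 24.8779 3.4030 0.0000 0.0000
113.6551 102.1578 87.0294 67.1231 40.9300 6.4646 0.0000 0.0000 0.0000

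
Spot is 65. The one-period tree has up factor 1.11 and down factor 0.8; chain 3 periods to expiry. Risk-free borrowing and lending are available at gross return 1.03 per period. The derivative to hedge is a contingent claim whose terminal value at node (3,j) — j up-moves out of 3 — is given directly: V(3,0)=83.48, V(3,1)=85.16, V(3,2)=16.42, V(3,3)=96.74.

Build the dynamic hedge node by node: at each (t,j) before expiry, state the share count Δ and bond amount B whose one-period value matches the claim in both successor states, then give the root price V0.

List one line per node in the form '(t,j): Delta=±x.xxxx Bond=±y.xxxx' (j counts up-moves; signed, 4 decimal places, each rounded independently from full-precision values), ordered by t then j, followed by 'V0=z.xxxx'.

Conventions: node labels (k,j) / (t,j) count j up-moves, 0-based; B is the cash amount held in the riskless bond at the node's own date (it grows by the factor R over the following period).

(0,0): Delta=0.8421 Bond=0.6870
(1,0): Delta=-3.0456 Bond=202.8676
(1,1): Delta=1.8167 Bond=-69.6090
(2,0): Delta=0.1303 Bond=76.8393
(2,1): Delta=-3.8417 Bond=254.9064
(2,2): Delta=3.2352 Bond=-185.2985
V0=55.4262

No-arbitrage ⇒ martingale measure with p* = (R−d)/(u−d) = 0.7419.
Payoffs at expiry: V(3,0)=83.4800, V(3,1)=85.1600, V(3,2)=16.4200, V(3,3)=96.7400
  t=2,j=0: stock 41.6000 → up 46.1760 (V=85.1600), down 33.2800 (V=83.4800). Price 82.2587; hedge Δ=0.1303, bond B=76.8393.
  t=2,j=1: stock 57.7200 → up 64.0692 (V=16.4200), down 46.1760 (V=85.1600). Price 33.1644; hedge Δ=-3.8417, bond B=254.9064.
  t=2,j=2: stock 80.0865 → up 88.8960 (V=96.7400), down 64.0692 (V=16.4200). Price 73.7983; hedge Δ=3.2352, bond B=-185.2985.
  t=1,j=0: stock 52.0000 → up 57.7200 (V=33.1644), down 41.6000 (V=82.2587). Price 44.4989; hedge Δ=-3.0456, bond B=202.8676.
  t=1,j=1: stock 72.1500 → up 80.0865 (V=73.7983), down 57.7200 (V=33.1644). Price 61.4681; hedge Δ=1.8167, bond B=-69.6090.
  t=0,j=0: stock 65.0000 → up 72.1500 (V=61.4681), down 52.0000 (V=44.4989). Price 55.4262; hedge Δ=0.8421, bond B=0.6870.
Check: Δ(0,0)·S0 + B(0,0) = 55.4262 = V0.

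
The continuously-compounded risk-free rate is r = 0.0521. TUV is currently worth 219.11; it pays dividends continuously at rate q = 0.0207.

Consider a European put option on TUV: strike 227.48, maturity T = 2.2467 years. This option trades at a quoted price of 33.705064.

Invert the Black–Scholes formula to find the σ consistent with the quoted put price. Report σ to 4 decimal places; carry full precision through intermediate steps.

At σ = 0.3034 the Black–Scholes value reproduces the quote:
σ√T = 0.3034·√2.2467 = 0.454766
d₁ = (ln(S/K) + (r−q+σ²/2)T) / (σ√T) = (ln(219.11/227.48) + (0.0521−0.0207+0.3034²/2)·2.2467) / 0.454766 = (-0.037488 + 0.173952) / 0.454766 = 0.300075
d₂ = d₁ − σ√T = 0.300075 − 0.454766 = -0.154691
e^{−rT} = 0.889538
e^{−qT} = 0.954558
N(−d₁) = 0.382060,  N(−d₂) = 0.561467
V = K·e^{−rT}·N(−d₂) − S·e^{−qT}·N(−d₁) = 113.614126 − 79.909062 = 33.705064 (the observed quote) — the price is monotone increasing in volatility, hence this σ is the only solution

sigma = 0.3034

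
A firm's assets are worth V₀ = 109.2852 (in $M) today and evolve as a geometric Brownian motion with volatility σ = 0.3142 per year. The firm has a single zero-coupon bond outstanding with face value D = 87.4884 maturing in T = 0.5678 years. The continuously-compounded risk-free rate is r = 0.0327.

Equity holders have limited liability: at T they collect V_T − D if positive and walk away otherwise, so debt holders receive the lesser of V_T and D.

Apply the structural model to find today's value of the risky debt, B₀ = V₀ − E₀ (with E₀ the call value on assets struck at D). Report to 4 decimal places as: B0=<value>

B0=84.0409

Apply the equity-as-call identities (strike 87.4884, horizon 0.5678 years):
d₁ = [ln(V₀/D) + (r + σ²/2)T] / (σ√T)
   = [ln(109.2852/87.4884) + (0.0327 + 0.5·0.3142²)·0.5678] / (0.3142·√0.5678)
   = [0.222455 + 0.046594] / 0.236758 = 1.136390
d₂ = d₁ − σ√T = 1.136390 − 0.236758 = 0.899632
N(d₁) = 0.872103,  N(d₂) = 0.815842,  e^(−rT) = 0.981604
E₀ = V₀·N(d₁) − D·e^(−rT)·N(d₂)
   = 109.2852·0.872103 − 87.4884·0.981604·0.815842 = 25.244297
B₀ = V₀ − E₀ = 109.2852 − 25.244297 = 84.040903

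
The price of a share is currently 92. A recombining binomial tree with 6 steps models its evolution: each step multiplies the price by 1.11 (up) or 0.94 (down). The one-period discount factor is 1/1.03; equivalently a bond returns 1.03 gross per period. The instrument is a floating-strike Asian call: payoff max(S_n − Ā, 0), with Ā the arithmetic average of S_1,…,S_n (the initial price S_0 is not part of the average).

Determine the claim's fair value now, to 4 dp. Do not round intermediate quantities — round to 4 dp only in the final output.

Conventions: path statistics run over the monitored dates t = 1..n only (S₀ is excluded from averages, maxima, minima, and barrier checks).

Set p* = 0.5294 (from d < R < u); the path-dependent value is the discounted p*-expectation over all price paths.
Enumerate all 2^6 = 64 price paths (U = up ×1.11, D = down ×0.94); each path with k up-moves has probability p*^k·(1−p*)^(6−k).
DDDDDD: Ā=74.5002, payoff=0.0000, prob=0.010860
UDDDDD: Ā=87.9736, payoff=0.0000, prob=0.012218
DUDDDD: Ā=85.3669, payoff=0.0000, prob=0.012218
UUDDDD: Ā=100.8056, payoff=0.0000, prob=0.013745
DDUDDD: Ā=82.9167, payoff=0.0000, prob=0.012218
UDUDDD: Ā=97.9122, payoff=0.0000, prob=0.013745
DUUDDD: Ā=95.3056, payoff=0.0000, prob=0.013745
UUUDDD: Ā=112.5417, payoff=0.0000, prob=0.015463
DDDUDD: Ā=80.6134, payoff=0.0000, prob=0.012218
UDDUDD: Ā=95.1924, payoff=0.0000, prob=0.013745
DUDUDD: Ā=92.5858, payoff=0.0000, prob=0.013745
UUDUDD: Ā=109.3300, payoff=0.0000, prob=0.015463
DDUUDD: Ā=90.1355, payoff=0.0000, prob=0.013745
UDUUDD: Ā=106.4366, payoff=0.0000, prob=0.015463
DUUUDD: Ā=103.8299, payoff=0.6758, prob=0.015463
UUUUDD: Ā=122.6077, payoff=0.7981, prob=0.017396
DDDDUD: Ā=78.4484, payoff=0.0000, prob=0.012218
UDDDUD: Ā=92.6358, payoff=0.0000, prob=0.013745
DUDDUD: Ā=90.0292, payoff=0.0000, prob=0.013745
UUDDUD: Ā=106.3110, payoff=0.0000, prob=0.015463
DDUDUD: Ā=87.5789, payoff=0.9215, prob=0.013745
UDUDUD: Ā=103.4176, payoff=1.0881, prob=0.015463
DUUDUD: Ā=100.8110, payoff=3.6948, prob=0.015463
UUUDUD: Ā=119.0427, payoff=4.3630, prob=0.017396
DDDUUD: Ā=85.2757, payoff=3.2247, prob=0.013745
UDDUUD: Ā=100.6978, payoff=3.8079, prob=0.015463
DUDUUD: Ā=98.0912, payoff=6.4146, prob=0.015463
UUDUUD: Ā=115.8311, payoff=7.5747, prob=0.017396
DDUUUD: Ā=95.6409, payoff=8.8649, prob=0.015463
UDUUUD: Ā=112.9377, payoff=10.4681, prob=0.017396
DUUUUD: Ā=110.3310, payoff=13.0748, prob=0.017396
UUUUUD: Ā=130.2845, payoff=15.4393, prob=0.019571
DDDDDU: Ā=76.4132, payoff=0.0000, prob=0.012218
UDDDDU: Ā=90.2326, payoff=0.0000, prob=0.013745
DUDDDU: Ā=87.6260, payoff=0.8744, prob=0.013745
UUDDDU: Ā=103.4732, payoff=1.0326, prob=0.015463
DDUDDU: Ā=85.1757, payoff=3.3247, prob=0.013745
UDUDDU: Ā=100.5798, payoff=3.9260, prob=0.015463
DUUDDU: Ā=97.9731, payoff=6.5326, prob=0.015463
UUUDDU: Ā=115.6917, payoff=7.7141, prob=0.017396
DDDUDU: Ā=82.8724, payoff=5.6280, prob=0.013745
UDDUDU: Ā=97.8600, payoff=6.6458, prob=0.015463
DUDUDU: Ā=95.2533, payoff=9.2524, prob=0.015463
UUDUDU: Ā=112.4800, payoff=10.9258, prob=0.017396
DDUUDU: Ā=92.8031, payoff=11.7027, prob=0.015463
UDUUDU: Ā=109.5866, payoff=13.8192, prob=0.017396
DUUUDU: Ā=106.9799, payoff=16.4258, prob=0.017396
UUUUDU: Ā=126.3274, payoff=19.3964, prob=0.019571
DDDDUU: Ā=80.7074, payoff=7.7930, prob=0.013745
UDDDUU: Ā=95.3034, payoff=9.2024, prob=0.015463
DUDDUU: Ā=92.6967, payoff=11.8090, prob=0.015463
UUDDUU: Ā=109.4610, payoff=13.9447, prob=0.017396
DDUDUU: Ā=90.2465, payoff=14.2593, prob=0.015463
UDUDUU: Ā=106.5676, payoff=16.8381, prob=0.017396
DUUDUU: Ā=103.9610, payoff=19.4448, prob=0.017396
UUUDUU: Ā=122.7624, payoff=22.9614, prob=0.019571
DDDUUU: Ā=87.9432, payoff=16.5626, prob=0.015463
UDDUUU: Ā=103.8478, payoff=19.5579, prob=0.017396
DUDUUU: Ā=101.2412, payoff=22.1646, prob=0.017396
UUDUUU: Ā=119.5507, payoff=26.1731, prob=0.019571
DDUUUU: Ā=98.7909, payoff=24.6149, prob=0.017396
UDUUUU: Ā=116.6573, payoff=29.0665, prob=0.019571
DUUUUU: Ā=114.0507, payoff=31.6731, prob=0.019571
UUUUUU: Ā=134.6769, payoff=37.4013, prob=0.022017
Price = Σ prob·payoff / R^6 = 9.249650 / 1.194052 = 7.7464

price = 7.7464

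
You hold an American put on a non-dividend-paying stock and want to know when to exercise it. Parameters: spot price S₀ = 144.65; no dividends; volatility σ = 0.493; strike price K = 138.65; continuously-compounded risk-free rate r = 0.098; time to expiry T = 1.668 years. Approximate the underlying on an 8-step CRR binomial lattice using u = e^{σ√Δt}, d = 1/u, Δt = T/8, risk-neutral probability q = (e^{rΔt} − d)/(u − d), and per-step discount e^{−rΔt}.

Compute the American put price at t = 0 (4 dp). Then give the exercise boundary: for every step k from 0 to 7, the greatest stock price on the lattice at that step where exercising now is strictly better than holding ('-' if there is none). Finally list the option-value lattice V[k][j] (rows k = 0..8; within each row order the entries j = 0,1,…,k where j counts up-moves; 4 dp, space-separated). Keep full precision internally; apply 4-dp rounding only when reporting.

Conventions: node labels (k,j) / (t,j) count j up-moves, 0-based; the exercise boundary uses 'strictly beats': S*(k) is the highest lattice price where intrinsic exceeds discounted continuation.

Δt=0.20850  u=1.25246  d=0.79843  q=0.48942  discount=0.97977
step 8 (expiry): payoffs max(K−S,0) = 114.7611 101.1762 79.8662 46.4379 0.0000 0.0000 0.0000 0.0000 0.0000
step 7: (k=7,j=0): S=29.9200, K−S=108.7300, hold=105.9257 ⇒ V=108.7300 exercise | (k=7,j=1): S=46.9345, K−S=91.7155, hold=88.9112 ⇒ V=91.7155 exercise | (k=7,j=2): S=73.6246, K−S=65.0254, hold=62.2211 ⇒ V=65.0254 exercise | (k=7,j=3): S=115.4924, K−S=23.1576, hold=23.2305 ⇒ V=23.2305 continue | (k=7,j=4): S=181.1689, K−S=0.0000, hold=0.0000 ⇒ V=0.0000 continue | (k=7,j=5): S=284.1934, K−S=0.0000, hold=0.0000 ⇒ V=0.0000 continue | (k=7,j=6): S=445.8045, K−S=0.0000, hold=0.0000 ⇒ V=0.0000 continue | (k=7,j=7): S=699.3181, K−S=0.0000, hold=0.0000 ⇒ V=0.0000 continue  boundary S*=73.6246
step 6: (k=6,j=0): S=37.4738, K−S=101.1762, hold=98.3720 ⇒ V=101.1762 exercise | (k=6,j=1): S=58.7838, K−S=79.8662, hold=77.0619 ⇒ V=79.8662 exercise | (k=6,j=2): S=92.2121, K−S=46.4379, hold=43.6685 ⇒ V=46.4379 exercise | (k=6,j=3): S=144.6500, K−S=0.0000, hold=11.6210 ⇒ V=11.6210 continue | (k=6,j=4): S=226.9075, K−S=0.0000, hold=0.0000 ⇒ V=0.0000 continue | (k=6,j=5): S=355.9420, K−S=0.0000, hold=0.0000 ⇒ V=0.0000 continue | (k=6,j=6): S=558.3540, K−S=0.0000, hold=0.0000 ⇒ V=0.0000 continue  boundary S*=92.2121
step 5: (k=5,j=0): S=46.9345, K−S=91.7155, hold=88.9112 ⇒ V=91.7155 exercise | (k=5,j=1): S=73.6246, K−S=65.0254, hold=62.2211 ⇒ V=65.0254 exercise | (k=5,j=2): S=115.4924, K−S=23.1576, hold=28.8031 ⇒ V=28.8031 continue | (k=5,j=3): S=181.1689, K−S=0.0000, hold=5.8134 ⇒ V=5.8134 continue | (k=5,j=4): S=284.1934, K−S=0.0000, hold=0.0000 ⇒ V=0.0000 continue | (k=5,j=5): S=445.8045, K−S=0.0000, hold=0.0000 ⇒ V=0.0000 continue  boundary S*=73.6246
step 4: (k=4,j=0): S=58.7838, K−S=79.8662, hold=77.0619 ⇒ V=79.8662 exercise | (k=4,j=1): S=92.2121, K−S=46.4379, hold=46.3407 ⇒ V=46.4379 exercise | (k=4,j=2): S=144.6500, K−S=0.0000, hold=17.1964 ⇒ V=17.1964 continue | (k=4,j=3): S=226.9075, K−S=0.0000, hold=2.9082 ⇒ V=2.9082 continue | (k=4,j=4): S=355.9420, K−S=0.0000, hold=0.0000 ⇒ V=0.0000 continue  boundary S*=92.2121
step 3: (k=3,j=0): S=73.6246, K−S=65.0254, hold=62.2211 ⇒ V=65.0254 exercise | (k=3,j=1): S=115.4924, K−S=23.1576, hold=31.4766 ⇒ V=31.4766 continue | (k=3,j=2): S=181.1689, K−S=0.0000, hold=9.9970 ⇒ V=9.9970 continue | (k=3,j=3): S=284.1934, K−S=0.0000, hold=1.4548 ⇒ V=1.4548 continue  boundary S*=73.6246
step 2: (k=2,j=0): S=92.2121, K−S=46.4379, hold=47.6227 ⇒ V=47.6227 continue | (k=2,j=1): S=144.6500, K−S=0.0000, hold=20.5400 ⇒ V=20.5400 continue | (k=2,j=2): S=226.9075, K−S=0.0000, hold=5.6986 ⇒ V=5.6986 continue  boundary S*=-
step 1: (k=1,j=0): S=115.4924, K−S=23.1576, hold=33.6727 ⇒ V=33.6727 continue | (k=1,j=1): S=181.1689, K−S=0.0000, hold=13.0077 ⇒ V=13.0077 continue  boundary S*=-
step 0: (k=0,j=0): S=144.6500, K−S=0.0000, hold=23.0823 ⇒ V=23.0823 continue  boundary S*=-

price = 23.0823
boundary = - - - 73.6246 92.2121 73.6246 92.2121 73.6246
tree:
23.0823
33.6727 13.0077
47.6227 20.5400 5.6986
65.0254 31.4766 9.9970 1.4548
79.8662 46.4379 17.1964 2.9082 0.0000
91.7155 65.0254 28.8031 5.8134 0.0000 0.0000
101.1762 79.8662 46.4379 11.6210 0.0000 0.0000 0.0000
108.7300 91.7155 65.0254 23.2305 0.0000 0.0000 0.0000 0.0000
114.7611 101.1762 79.8662 46.4379 0.0000 0.0000 0.0000 0.0000 0.0000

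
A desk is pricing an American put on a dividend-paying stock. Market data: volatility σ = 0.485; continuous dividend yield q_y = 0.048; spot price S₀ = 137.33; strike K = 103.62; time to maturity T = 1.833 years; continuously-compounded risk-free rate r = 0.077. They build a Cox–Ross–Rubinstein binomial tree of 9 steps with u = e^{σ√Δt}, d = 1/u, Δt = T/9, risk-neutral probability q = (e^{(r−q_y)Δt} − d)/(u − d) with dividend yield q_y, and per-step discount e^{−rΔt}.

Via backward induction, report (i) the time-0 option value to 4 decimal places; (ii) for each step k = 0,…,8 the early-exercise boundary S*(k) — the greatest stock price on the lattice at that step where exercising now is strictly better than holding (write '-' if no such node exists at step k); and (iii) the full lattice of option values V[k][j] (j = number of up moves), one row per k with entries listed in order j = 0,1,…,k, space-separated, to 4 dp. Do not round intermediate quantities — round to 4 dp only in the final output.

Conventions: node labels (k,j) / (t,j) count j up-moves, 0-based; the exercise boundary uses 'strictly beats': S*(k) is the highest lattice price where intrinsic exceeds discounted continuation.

price = 13.6348
boundary = - - - - 57.2184 45.9704 57.2184 45.9704 57.2184
tree:
13.6348
19.3173 7.4046
26.6808 11.3009 3.0658
35.7844 16.8666 5.1280 0.7400
46.4016 24.4989 8.4489 1.3893 0.0000
57.6496 34.4168 13.6494 2.6083 0.0000 0.0000
66.6865 46.4016 21.4718 4.8968 0.0000 0.0000 0.0000
73.9469 57.6496 32.5134 9.1931 0.0000 0.0000 0.0000 0.0000
79.7800 66.6865 46.4016 17.2589 0.0000 0.0000 0.0000 0.0000 0.0000
84.4665 73.9469 57.6496 32.4014 0.0000 0.0000 0.0000 0.0000 0.0000 0.0000

Δt=0.20367  u=1.24468  d=0.80342  q=0.45892  discount=0.98444
step 9 (expiry): payoffs max(K−S,0) = 84.4665 73.9469 57.6496 32.4014 0.0000 0.0000 0.0000 0.0000 0.0000 0.0000
step 8: (k=8,j=0): S=23.8400, K−S=79.7800, hold=78.3996 ⇒ V=79.7800 exercise | (k=8,j=1): S=36.9335, K−S=66.6865, hold=65.4334 ⇒ V=66.6865 exercise | (k=8,j=2): S=57.2184, K−S=46.4016, hold=45.3459 ⇒ V=46.4016 exercise | (k=8,j=3): S=88.6443, K−S=14.9757, hold=17.2589 ⇒ V=17.2589 continue | (k=8,j=4): S=137.3300, K−S=0.0000, hold=0.0000 ⇒ V=0.0000 continue | (k=8,j=5): S=212.7552, K−S=0.0000, hold=0.0000 ⇒ V=0.0000 continue | (k=8,j=6): S=329.6060, K−S=0.0000, hold=0.0000 ⇒ V=0.0000 continue | (k=8,j=7): S=510.6343, K−S=0.0000, hold=0.0000 ⇒ V=0.0000 continue | (k=8,j=8): S=791.0880, K−S=0.0000, hold=0.0000 ⇒ V=0.0000 continue  boundary S*=57.2184
step 7: (k=7,j=0): S=29.6731, K−S=73.9469, hold=72.6232 ⇒ V=73.9469 exercise | (k=7,j=1): S=45.9704, K−S=57.6496, hold=56.4845 ⇒ V=57.6496 exercise | (k=7,j=2): S=71.2186, K−S=32.4014, hold=32.5134 ⇒ V=32.5134 continue | (k=7,j=3): S=110.3337, K−S=0.0000, hold=9.1931 ⇒ V=9.1931 continue | (k=7,j=4): S=170.9318, K−S=0.0000, hold=0.0000 ⇒ V=0.0000 continue | (k=7,j=5): S=264.8120, K−S=0.0000, hold=0.0000 ⇒ V=0.0000 continue | (k=7,j=6): S=410.2537, K−S=0.0000, hold=0.0000 ⇒ V=0.0000 continue | (k=7,j=7): S=635.5758, K−S=0.0000, hold=0.0000 ⇒ V=0.0000 continue  boundary S*=45.9704
step 6: (k=6,j=0): S=36.9335, K−S=66.6865, hold=65.4334 ⇒ V=66.6865 exercise | (k=6,j=1): S=57.2184, K−S=46.4016, hold=45.3965 ⇒ V=46.4016 exercise | (k=6,j=2): S=88.6443, K−S=14.9757, hold=21.4718 ⇒ V=21.4718 continue | (k=6,j=3): S=137.3300, K−S=0.0000, hold=4.8968 ⇒ V=4.8968 continue | (k=6,j=4): S=212.7552, K−S=0.0000, hold=0.0000 ⇒ V=0.0000 continue | (k=6,j=5): S=329.6060, K−S=0.0000, hold=0.0000 ⇒ V=0.0000 continue | (k=6,j=6): S=510.6343, K−S=0.0000, hold=0.0000 ⇒ V=0.0000 continue  boundary S*=57.2184
step 5: (k=5,j=0): S=45.9704, K−S=57.6496, hold=56.4845 ⇒ V=57.6496 exercise | (k=5,j=1): S=71.2186, K−S=32.4014, hold=34.4168 ⇒ V=34.4168 continue | (k=5,j=2): S=110.3337, K−S=0.0000, hold=13.6494 ⇒ V=13.6494 continue | (k=5,j=3): S=170.9318, K−S=0.0000, hold=2.6083 ⇒ V=2.6083 continue | (k=5,j=4): S=264.8120, K−S=0.0000, hold=0.0000 ⇒ V=0.0000 continue | (k=5,j=5): S=410.2537, K−S=0.0000, hold=0.0000 ⇒ V=0.0000 continue  boundary S*=45.9704
step 4: (k=4,j=0): S=57.2184, K−S=46.4016, hold=46.2564 ⇒ V=46.4016 exercise | (k=4,j=1): S=88.6443, K−S=14.9757, hold=24.4989 ⇒ V=24.4989 continue | (k=4,j=2): S=137.3300, K−S=0.0000, hold=8.4489 ⇒ V=8.4489 continue | (k=4,j=3): S=212.7552, K−S=0.0000, hold=1.3893 ⇒ V=1.3893 continue | (k=4,j=4): S=329.6060, K−S=0.0000, hold=0.0000 ⇒ V=0.0000 continue  boundary S*=57.2184
step 3: (k=3,j=0): S=71.2186, K−S=32.4014, hold=35.7844 ⇒ V=35.7844 continue | (k=3,j=1): S=110.3337, K−S=0.0000, hold=16.8666 ⇒ V=16.8666 continue | (k=3,j=2): S=170.9318, K−S=0.0000, hold=5.1280 ⇒ V=5.1280 continue | (k=3,j=3): S=264.8120, K−S=0.0000, hold=0.7400 ⇒ V=0.7400 continue  boundary S*=-
step 2: (k=2,j=0): S=88.6443, K−S=14.9757, hold=26.6808 ⇒ V=26.6808 continue | (k=2,j=1): S=137.3300, K−S=0.0000, hold=11.3009 ⇒ V=11.3009 continue | (k=2,j=2): S=212.7552, K−S=0.0000, hold=3.0658 ⇒ V=3.0658 continue  boundary S*=-
step 1: (k=1,j=0): S=110.3337, K−S=0.0000, hold=19.3173 ⇒ V=19.3173 continue | (k=1,j=1): S=170.9318, K−S=0.0000, hold=7.4046 ⇒ V=7.4046 continue  boundary S*=-
step 0: (k=0,j=0): S=137.3300, K−S=0.0000, hold=13.6348 ⇒ V=13.6348 continue  boundary S*=-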